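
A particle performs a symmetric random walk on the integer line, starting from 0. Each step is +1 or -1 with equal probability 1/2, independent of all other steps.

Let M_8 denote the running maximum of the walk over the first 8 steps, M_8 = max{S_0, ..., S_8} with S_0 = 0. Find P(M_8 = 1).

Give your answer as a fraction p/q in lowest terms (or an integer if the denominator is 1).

Answer: 7/32

Derivation:
Let M_8 = max(S_0,...,S_8). Use the reflection principle: for j ≥ 1, #{paths with M_8 ≥ j} = #{S_8 ≥ j} + #{S_8 ≥ j+1}.
By reflection, #{M_8 ≥ 1} = #{S_8 ≥ 1} + #{S_8 ≥ 2} = 93 + 93 = 186.
#{M_8 ≥ 2} = #{S_8 ≥ 2} + #{S_8 ≥ 3} = 93 + 37 = 130.
#{M_8 = 1} = 186 - 130 = 56.
P(M_8 = 1) = 56/256 = 7/32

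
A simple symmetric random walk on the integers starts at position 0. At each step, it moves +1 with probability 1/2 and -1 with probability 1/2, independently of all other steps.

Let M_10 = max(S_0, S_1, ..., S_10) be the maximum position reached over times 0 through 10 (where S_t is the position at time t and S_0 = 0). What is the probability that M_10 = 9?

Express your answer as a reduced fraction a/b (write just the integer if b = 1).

Let M_10 = max(S_0,...,S_10). Use the reflection principle: for j ≥ 1, #{paths with M_10 ≥ j} = #{S_10 ≥ j} + #{S_10 ≥ j+1}.
By reflection, #{M_10 ≥ 9} = #{S_10 ≥ 9} + #{S_10 ≥ 10} = 1 + 1 = 2.
#{M_10 ≥ 10} = #{S_10 ≥ 10} + #{S_10 ≥ 11} = 1 + 0 = 1.
#{M_10 = 9} = 2 - 1 = 1.
P(M_10 = 9) = 1/1024 = 1/1024

Answer: 1/1024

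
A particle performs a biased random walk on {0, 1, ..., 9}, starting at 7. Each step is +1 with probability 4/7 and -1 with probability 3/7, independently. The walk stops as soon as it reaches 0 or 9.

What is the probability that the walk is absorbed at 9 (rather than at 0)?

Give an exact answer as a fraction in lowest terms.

Biased walk: p = 4/7, q = 3/7, r = q/p = 3/4
Gambler's ruin: P(hit 9 before 0 | start at 7) = (1 - r^a)/(1 - r^N)
r^7 = 2187/16384; r^9 = 19683/262144
P = (1 - 2187/16384) / (1 - 19683/262144) = 14197/16384 / 242461/262144 = 227152/242461

Answer: 227152/242461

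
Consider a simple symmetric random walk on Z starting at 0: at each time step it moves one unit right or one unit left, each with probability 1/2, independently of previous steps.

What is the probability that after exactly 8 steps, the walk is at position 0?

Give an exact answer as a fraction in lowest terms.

To return to 0 after 8 steps: need exactly 4 steps of +1 and 4 of -1.
Favorable paths: C(8,4) = 70
Total paths: 2^8 = 256
P = 70/256 = 35/128

Answer: 35/128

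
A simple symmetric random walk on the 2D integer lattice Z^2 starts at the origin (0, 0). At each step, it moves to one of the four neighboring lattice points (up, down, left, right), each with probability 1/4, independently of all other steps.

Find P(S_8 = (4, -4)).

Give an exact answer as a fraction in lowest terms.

Let h be the number of horizontal steps (so 8-h are vertical). To end at (4,-4) need (h+4)/2 right-steps and ((8-h)-4)/2 up-steps.
Sum over h with 4 ≤ h ≤ 4, h ≡ 0 (mod 2), 8-h ≡ 0 (mod 2):
h=4: C(8,4)·C(4,4)·C(4,0) = 70·1·1 = 70
Total favorable: 70
Total paths: 4^8 = 65536
P = 70/65536 = 35/32768

Answer: 35/32768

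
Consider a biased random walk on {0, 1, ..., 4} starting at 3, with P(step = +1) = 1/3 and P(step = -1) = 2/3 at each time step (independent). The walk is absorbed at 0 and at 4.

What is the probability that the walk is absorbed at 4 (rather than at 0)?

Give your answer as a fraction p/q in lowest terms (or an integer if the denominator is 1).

Biased walk: p = 1/3, q = 2/3, r = q/p = 2
Gambler's ruin: P(hit 4 before 0 | start at 3) = (1 - r^a)/(1 - r^N)
r^3 = 8; r^4 = 16
P = (1 - 8) / (1 - 16) = -7 / -15 = 7/15

Answer: 7/15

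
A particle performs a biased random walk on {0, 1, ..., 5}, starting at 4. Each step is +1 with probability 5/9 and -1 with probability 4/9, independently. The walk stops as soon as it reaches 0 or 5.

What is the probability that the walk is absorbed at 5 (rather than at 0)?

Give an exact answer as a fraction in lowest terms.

Answer: 1845/2101

Derivation:
Biased walk: p = 5/9, q = 4/9, r = q/p = 4/5
Gambler's ruin: P(hit 5 before 0 | start at 4) = (1 - r^a)/(1 - r^N)
r^4 = 256/625; r^5 = 1024/3125
P = (1 - 256/625) / (1 - 1024/3125) = 369/625 / 2101/3125 = 1845/2101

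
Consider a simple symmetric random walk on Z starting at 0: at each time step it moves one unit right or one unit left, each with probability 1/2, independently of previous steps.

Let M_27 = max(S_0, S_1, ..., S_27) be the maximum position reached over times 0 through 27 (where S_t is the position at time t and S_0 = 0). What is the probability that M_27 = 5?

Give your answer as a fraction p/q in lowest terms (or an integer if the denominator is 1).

Let M_27 = max(S_0,...,S_27). Use the reflection principle: for j ≥ 1, #{paths with M_27 ≥ j} = #{S_27 ≥ j} + #{S_27 ≥ j+1}.
By reflection, #{M_27 ≥ 5} = #{S_27 ≥ 5} + #{S_27 ≥ 6} = 29666704 + 16628809 = 46295513.
#{M_27 ≥ 6} = #{S_27 ≥ 6} + #{S_27 ≥ 7} = 16628809 + 16628809 = 33257618.
#{M_27 = 5} = 46295513 - 33257618 = 13037895.
P(M_27 = 5) = 13037895/134217728 = 13037895/134217728

Answer: 13037895/134217728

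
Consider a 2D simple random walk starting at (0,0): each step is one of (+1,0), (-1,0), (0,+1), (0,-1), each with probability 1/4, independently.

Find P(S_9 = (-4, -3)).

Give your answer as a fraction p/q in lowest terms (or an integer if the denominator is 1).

Let h be the number of horizontal steps (so 9-h are vertical). To end at (-4,-3) need (h-4)/2 right-steps and ((9-h)-3)/2 up-steps.
Sum over h with 4 ≤ h ≤ 6, h ≡ 0 (mod 2), 9-h ≡ 1 (mod 2):
h=4: C(9,4)·C(4,0)·C(5,1) = 126·1·5 = 630
h=6: C(9,6)·C(6,1)·C(3,0) = 84·6·1 = 504
Total favorable: 1134
Total paths: 4^9 = 262144
P = 1134/262144 = 567/131072

Answer: 567/131072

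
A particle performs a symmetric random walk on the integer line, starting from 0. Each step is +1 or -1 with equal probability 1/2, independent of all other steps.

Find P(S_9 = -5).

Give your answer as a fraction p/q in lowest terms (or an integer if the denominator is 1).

To reach position -5 after 9 steps: need 2 steps of +1 and 7 of -1.
Favorable paths: C(9,2) = 36
Total paths: 2^9 = 512
P = 36/512 = 9/128

Answer: 9/128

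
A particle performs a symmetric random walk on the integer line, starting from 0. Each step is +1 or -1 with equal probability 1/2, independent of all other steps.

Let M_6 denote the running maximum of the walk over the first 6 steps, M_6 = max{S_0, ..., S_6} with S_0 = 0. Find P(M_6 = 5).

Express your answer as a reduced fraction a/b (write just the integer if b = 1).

Answer: 1/64

Derivation:
Let M_6 = max(S_0,...,S_6). Use the reflection principle: for j ≥ 1, #{paths with M_6 ≥ j} = #{S_6 ≥ j} + #{S_6 ≥ j+1}.
By reflection, #{M_6 ≥ 5} = #{S_6 ≥ 5} + #{S_6 ≥ 6} = 1 + 1 = 2.
#{M_6 ≥ 6} = #{S_6 ≥ 6} + #{S_6 ≥ 7} = 1 + 0 = 1.
#{M_6 = 5} = 2 - 1 = 1.
P(M_6 = 5) = 1/64 = 1/64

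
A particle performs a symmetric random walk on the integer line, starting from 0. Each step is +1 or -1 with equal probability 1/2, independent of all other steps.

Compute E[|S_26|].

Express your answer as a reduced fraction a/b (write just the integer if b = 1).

Answer: 16900975/4194304

Derivation:
S_26 takes values m ≡ 0 (mod 2) with |m| ≤ 26; P(S_26=m) = C(26,(26+m)/2)/2^26.
Total paths: 2^26 = 67108864
Distribution: P(S=-26)=1/67108864, P(S=-24)=26/67108864, P(S=-22)=325/67108864, P(S=-20)=2600/67108864, P(S=-18)=14950/67108864, P(S=-16)=65780/67108864, P(S=-14)=230230/67108864, P(S=-12)=657800/67108864, P(S=-10)=1562275/67108864, P(S=-8)=3124550/67108864, P(S=-6)=5311735/67108864, P(S=-4)=7726160/67108864, P(S=-2)=9657700/67108864, P(S=0)=10400600/67108864, P(S=2)=9657700/67108864, P(S=4)=7726160/67108864, P(S=6)=5311735/67108864, P(S=8)=3124550/67108864, P(S=10)=1562275/67108864, P(S=12)=657800/67108864, P(S=14)=230230/67108864, P(S=16)=65780/67108864, P(S=18)=14950/67108864, P(S=20)=2600/67108864, P(S=22)=325/67108864, P(S=24)=26/67108864, P(S=26)=1/67108864
E[|S_26|] = Σ_m |m|·P(S_26=m) = 270415600/67108864 = 16900975/4194304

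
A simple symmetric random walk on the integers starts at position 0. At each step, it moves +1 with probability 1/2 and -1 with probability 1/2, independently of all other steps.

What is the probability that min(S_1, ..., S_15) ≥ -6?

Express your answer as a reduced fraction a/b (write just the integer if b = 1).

Answer: 30251/32768

Derivation:
Let f(t,s) = #length-t paths at position s with S_1..S_t all ≥ -6.
f(t,s) = f(t-1,s-1) + f(t-1,s+1) for s ≥ -6; f(t,s) = 0 for s < -6.
t=0: f(0,0)=1
t=1: f(1,-1)=1 f(1,1)=1
t=2: f(2,-2)=1 f(2,0)=2 f(2,2)=1
t=3: f(3,-3)=1 f(3,-1)=3 f(3,1)=3 f(3,3)=1
t=4: f(4,-4)=1 f(4,-2)=4 f(4,0)=6 f(4,2)=4 f(4,4)=1
t=5: f(5,-5)=1 f(5,-3)=5 f(5,-1)=10 f(5,1)=10 f(5,3)=5 f(5,5)=1
t=6: f(6,-6)=1 f(6,-4)=6 f(6,-2)=15 f(6,0)=20 f(6,2)=15 f(6,4)=6 f(6,6)=1
t=7: f(7,-5)=7 f(7,-3)=21 f(7,-1)=35 f(7,1)=35 f(7,3)=21 f(7,5)=7 f(7,7)=1
t=8: f(8,-6)=7 f(8,-4)=28 f(8,-2)=56 f(8,0)=70 f(8,2)=56 f(8,4)=28 f(8,6)=8 f(8,8)=1
t=9: f(9,-5)=35 f(9,-3)=84 f(9,-1)=126 f(9,1)=126 f(9,3)=84 f(9,5)=36 f(9,7)=9 f(9,9)=1
t=10: f(10,-6)=35 f(10,-4)=119 f(10,-2)=210 f(10,0)=252 f(10,2)=210 f(10,4)=120 f(10,6)=45 f(10,8)=10 f(10,10)=1
t=11: f(11,-5)=154 f(11,-3)=329 f(11,-1)=462 f(11,1)=462 f(11,3)=330 f(11,5)=165 f(11,7)=55 f(11,9)=11 f(11,11)=1
t=12: f(12,-6)=154 f(12,-4)=483 f(12,-2)=791 f(12,0)=924 f(12,2)=792 f(12,4)=495 f(12,6)=220 f(12,8)=66 f(12,10)=12 f(12,12)=1
t=13: f(13,-5)=637 f(13,-3)=1274 f(13,-1)=1715 f(13,1)=1716 f(13,3)=1287 f(13,5)=715 f(13,7)=286 f(13,9)=78 f(13,11)=13 f(13,13)=1
t=14: f(14,-6)=637 f(14,-4)=1911 f(14,-2)=2989 f(14,0)=3431 f(14,2)=3003 f(14,4)=2002 f(14,6)=1001 f(14,8)=364 f(14,10)=91 f(14,12)=14 f(14,14)=1
t=15: f(15,-5)=2548 f(15,-3)=4900 f(15,-1)=6420 f(15,1)=6434 f(15,3)=5005 f(15,5)=3003 f(15,7)=1365 f(15,9)=455 f(15,11)=105 f(15,13)=15 f(15,15)=1
Σ_s f(15,s) = 30251
P = 30251/32768 = 30251/32768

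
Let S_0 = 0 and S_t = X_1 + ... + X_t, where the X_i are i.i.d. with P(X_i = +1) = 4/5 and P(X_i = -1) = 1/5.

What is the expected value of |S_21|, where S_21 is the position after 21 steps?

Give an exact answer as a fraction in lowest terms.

S_21 takes values m ≡ 1 (mod 2) with |m| ≤ 21; P(S_21=m) = C(21,(21+m)/2) · (4/5)^((21+m)/2) · (1/5)^((21-m)/2).
Distribution: P(S=-21)=1/476837158203125, P(S=-19)=84/476837158203125, P(S=-17)=672/95367431640625, P(S=-15)=17024/95367431640625, P(S=-13)=306432/95367431640625, P(S=-11)=20837376/476837158203125, P(S=-9)=222265344/476837158203125, P(S=-7)=381026304/95367431640625, P(S=-5)=2667184128/95367431640625, P(S=-3)=15410397184/95367431640625, P(S=-1)=369849532416/476837158203125, P(S=1)=1479398129664/476837158203125, P(S=3)=986265419776/95367431640625, P(S=5)=2731196547072/95367431640625, P(S=7)=6242734964736/95367431640625, P(S=9)=58265526337536/476837158203125, P(S=11)=87398289506304/476837158203125, P(S=13)=20564303413248/95367431640625, P(S=15)=18279380811776/95367431640625, P(S=17)=11544872091648/95367431640625, P(S=19)=23089744183296/476837158203125, P(S=21)=4398046511104/476837158203125
E[|S_21|] = Σ_m |m|·P(S_21=m) = 1201902947418621/95367431640625

Answer: 1201902947418621/95367431640625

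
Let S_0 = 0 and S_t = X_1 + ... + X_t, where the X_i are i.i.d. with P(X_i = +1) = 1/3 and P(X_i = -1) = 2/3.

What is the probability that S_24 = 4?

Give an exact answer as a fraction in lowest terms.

To reach position 4 after 24 steps: need 14 steps of +1 and 10 steps of -1.
Number of such sequences: C(24,14) = 1961256
Each has probability (1/3)^14 · (2/3)^10 = 1024/282429536481
P = 1961256 · 1024/282429536481 = 669442048/94143178827

Answer: 669442048/94143178827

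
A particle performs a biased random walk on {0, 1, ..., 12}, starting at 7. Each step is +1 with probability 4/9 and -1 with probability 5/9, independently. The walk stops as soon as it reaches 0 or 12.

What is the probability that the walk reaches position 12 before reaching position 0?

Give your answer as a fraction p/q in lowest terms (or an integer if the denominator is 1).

Biased walk: p = 4/9, q = 5/9, r = q/p = 5/4
Gambler's ruin: P(hit 12 before 0 | start at 7) = (1 - r^a)/(1 - r^N)
r^7 = 78125/16384; r^12 = 244140625/16777216
P = (1 - 78125/16384) / (1 - 244140625/16777216) = -61741/16384 / -227363409/16777216 = 63222784/227363409

Answer: 63222784/227363409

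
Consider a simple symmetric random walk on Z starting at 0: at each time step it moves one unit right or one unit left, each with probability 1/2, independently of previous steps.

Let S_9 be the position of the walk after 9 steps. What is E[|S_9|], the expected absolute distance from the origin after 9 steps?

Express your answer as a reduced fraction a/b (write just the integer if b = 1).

Answer: 315/128

Derivation:
S_9 takes values m ≡ 1 (mod 2) with |m| ≤ 9; P(S_9=m) = C(9,(9+m)/2)/2^9.
Total paths: 2^9 = 512
Distribution: P(S=-9)=1/512, P(S=-7)=9/512, P(S=-5)=36/512, P(S=-3)=84/512, P(S=-1)=126/512, P(S=1)=126/512, P(S=3)=84/512, P(S=5)=36/512, P(S=7)=9/512, P(S=9)=1/512
E[|S_9|] = Σ_m |m|·P(S_9=m) = 1260/512 = 315/128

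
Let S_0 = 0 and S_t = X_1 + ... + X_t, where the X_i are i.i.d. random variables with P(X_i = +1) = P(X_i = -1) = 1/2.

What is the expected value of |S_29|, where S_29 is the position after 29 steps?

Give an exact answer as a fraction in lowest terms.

S_29 takes values m ≡ 1 (mod 2) with |m| ≤ 29; P(S_29=m) = C(29,(29+m)/2)/2^29.
Total paths: 2^29 = 536870912
Distribution: P(S=-29)=1/536870912, P(S=-27)=29/536870912, P(S=-25)=406/536870912, P(S=-23)=3654/536870912, P(S=-21)=23751/536870912, P(S=-19)=118755/536870912, P(S=-17)=475020/536870912, P(S=-15)=1560780/536870912, P(S=-13)=4292145/536870912, P(S=-11)=10015005/536870912, P(S=-9)=20030010/536870912, P(S=-7)=34597290/536870912, P(S=-5)=51895935/536870912, P(S=-3)=67863915/536870912, P(S=-1)=77558760/536870912, P(S=1)=77558760/536870912, P(S=3)=67863915/536870912, P(S=5)=51895935/536870912, P(S=7)=34597290/536870912, P(S=9)=20030010/536870912, P(S=11)=10015005/536870912, P(S=13)=4292145/536870912, P(S=15)=1560780/536870912, P(S=17)=475020/536870912, P(S=19)=118755/536870912, P(S=21)=23751/536870912, P(S=23)=3654/536870912, P(S=25)=406/536870912, P(S=27)=29/536870912, P(S=29)=1/536870912
E[|S_29|] = Σ_m |m|·P(S_29=m) = 2326762800/536870912 = 145422675/33554432

Answer: 145422675/33554432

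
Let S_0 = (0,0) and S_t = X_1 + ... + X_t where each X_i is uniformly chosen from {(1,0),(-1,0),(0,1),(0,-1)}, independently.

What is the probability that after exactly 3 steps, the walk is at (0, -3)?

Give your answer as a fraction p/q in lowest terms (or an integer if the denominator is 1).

Let h be the number of horizontal steps (so 3-h are vertical). To end at (0,-3) need (h+0)/2 right-steps and ((3-h)-3)/2 up-steps.
Sum over h with 0 ≤ h ≤ 0, h ≡ 0 (mod 2), 3-h ≡ 1 (mod 2):
h=0: C(3,0)·C(0,0)·C(3,0) = 1·1·1 = 1
Total favorable: 1
Total paths: 4^3 = 64
P = 1/64 = 1/64

Answer: 1/64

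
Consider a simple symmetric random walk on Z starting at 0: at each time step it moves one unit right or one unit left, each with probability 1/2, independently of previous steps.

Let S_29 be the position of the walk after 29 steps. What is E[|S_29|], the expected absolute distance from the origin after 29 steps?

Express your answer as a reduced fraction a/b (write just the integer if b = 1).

S_29 takes values m ≡ 1 (mod 2) with |m| ≤ 29; P(S_29=m) = C(29,(29+m)/2)/2^29.
Total paths: 2^29 = 536870912
Distribution: P(S=-29)=1/536870912, P(S=-27)=29/536870912, P(S=-25)=406/536870912, P(S=-23)=3654/536870912, P(S=-21)=23751/536870912, P(S=-19)=118755/536870912, P(S=-17)=475020/536870912, P(S=-15)=1560780/536870912, P(S=-13)=4292145/536870912, P(S=-11)=10015005/536870912, P(S=-9)=20030010/536870912, P(S=-7)=34597290/536870912, P(S=-5)=51895935/536870912, P(S=-3)=67863915/536870912, P(S=-1)=77558760/536870912, P(S=1)=77558760/536870912, P(S=3)=67863915/536870912, P(S=5)=51895935/536870912, P(S=7)=34597290/536870912, P(S=9)=20030010/536870912, P(S=11)=10015005/536870912, P(S=13)=4292145/536870912, P(S=15)=1560780/536870912, P(S=17)=475020/536870912, P(S=19)=118755/536870912, P(S=21)=23751/536870912, P(S=23)=3654/536870912, P(S=25)=406/536870912, P(S=27)=29/536870912, P(S=29)=1/536870912
E[|S_29|] = Σ_m |m|·P(S_29=m) = 2326762800/536870912 = 145422675/33554432

Answer: 145422675/33554432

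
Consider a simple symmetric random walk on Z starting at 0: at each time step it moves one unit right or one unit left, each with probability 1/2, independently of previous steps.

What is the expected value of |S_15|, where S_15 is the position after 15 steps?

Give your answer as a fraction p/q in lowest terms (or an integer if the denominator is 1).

S_15 takes values m ≡ 1 (mod 2) with |m| ≤ 15; P(S_15=m) = C(15,(15+m)/2)/2^15.
Total paths: 2^15 = 32768
Distribution: P(S=-15)=1/32768, P(S=-13)=15/32768, P(S=-11)=105/32768, P(S=-9)=455/32768, P(S=-7)=1365/32768, P(S=-5)=3003/32768, P(S=-3)=5005/32768, P(S=-1)=6435/32768, P(S=1)=6435/32768, P(S=3)=5005/32768, P(S=5)=3003/32768, P(S=7)=1365/32768, P(S=9)=455/32768, P(S=11)=105/32768, P(S=13)=15/32768, P(S=15)=1/32768
E[|S_15|] = Σ_m |m|·P(S_15=m) = 102960/32768 = 6435/2048

Answer: 6435/2048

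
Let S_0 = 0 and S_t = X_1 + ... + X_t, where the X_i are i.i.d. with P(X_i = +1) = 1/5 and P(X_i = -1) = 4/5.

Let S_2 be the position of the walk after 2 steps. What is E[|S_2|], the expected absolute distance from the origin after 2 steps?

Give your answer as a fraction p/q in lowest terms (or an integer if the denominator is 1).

S_2 takes values m ≡ 0 (mod 2) with |m| ≤ 2; P(S_2=m) = C(2,(2+m)/2) · (1/5)^((2+m)/2) · (4/5)^((2-m)/2).
Distribution: P(S=-2)=16/25, P(S=0)=8/25, P(S=2)=1/25
E[|S_2|] = Σ_m |m|·P(S_2=m) = 34/25

Answer: 34/25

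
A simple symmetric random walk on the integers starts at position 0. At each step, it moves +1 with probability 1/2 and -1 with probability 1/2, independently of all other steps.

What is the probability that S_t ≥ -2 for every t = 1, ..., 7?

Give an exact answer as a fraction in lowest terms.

Answer: 91/128

Derivation:
Let f(t,s) = #length-t paths at position s with S_1..S_t all ≥ -2.
f(t,s) = f(t-1,s-1) + f(t-1,s+1) for s ≥ -2; f(t,s) = 0 for s < -2.
t=0: f(0,0)=1
t=1: f(1,-1)=1 f(1,1)=1
t=2: f(2,-2)=1 f(2,0)=2 f(2,2)=1
t=3: f(3,-1)=3 f(3,1)=3 f(3,3)=1
t=4: f(4,-2)=3 f(4,0)=6 f(4,2)=4 f(4,4)=1
t=5: f(5,-1)=9 f(5,1)=10 f(5,3)=5 f(5,5)=1
t=6: f(6,-2)=9 f(6,0)=19 f(6,2)=15 f(6,4)=6 f(6,6)=1
t=7: f(7,-1)=28 f(7,1)=34 f(7,3)=21 f(7,5)=7 f(7,7)=1
Σ_s f(7,s) = 91
P = 91/128 = 91/128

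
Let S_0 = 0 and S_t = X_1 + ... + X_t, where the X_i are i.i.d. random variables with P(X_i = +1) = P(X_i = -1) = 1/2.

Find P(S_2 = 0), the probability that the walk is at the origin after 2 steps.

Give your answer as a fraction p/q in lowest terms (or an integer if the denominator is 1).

Answer: 1/2

Derivation:
To return to 0 after 2 steps: need exactly 1 step of +1 and 1 of -1.
Favorable paths: C(2,1) = 2
Total paths: 2^2 = 4
P = 2/4 = 1/2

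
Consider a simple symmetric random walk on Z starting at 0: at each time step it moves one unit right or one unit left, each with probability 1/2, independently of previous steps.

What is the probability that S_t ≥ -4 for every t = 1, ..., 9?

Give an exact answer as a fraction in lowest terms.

Answer: 57/64

Derivation:
Let f(t,s) = #length-t paths at position s with S_1..S_t all ≥ -4.
f(t,s) = f(t-1,s-1) + f(t-1,s+1) for s ≥ -4; f(t,s) = 0 for s < -4.
t=0: f(0,0)=1
t=1: f(1,-1)=1 f(1,1)=1
t=2: f(2,-2)=1 f(2,0)=2 f(2,2)=1
t=3: f(3,-3)=1 f(3,-1)=3 f(3,1)=3 f(3,3)=1
t=4: f(4,-4)=1 f(4,-2)=4 f(4,0)=6 f(4,2)=4 f(4,4)=1
t=5: f(5,-3)=5 f(5,-1)=10 f(5,1)=10 f(5,3)=5 f(5,5)=1
t=6: f(6,-4)=5 f(6,-2)=15 f(6,0)=20 f(6,2)=15 f(6,4)=6 f(6,6)=1
t=7: f(7,-3)=20 f(7,-1)=35 f(7,1)=35 f(7,3)=21 f(7,5)=7 f(7,7)=1
t=8: f(8,-4)=20 f(8,-2)=55 f(8,0)=70 f(8,2)=56 f(8,4)=28 f(8,6)=8 f(8,8)=1
t=9: f(9,-3)=75 f(9,-1)=125 f(9,1)=126 f(9,3)=84 f(9,5)=36 f(9,7)=9 f(9,9)=1
Σ_s f(9,s) = 456
P = 456/512 = 57/64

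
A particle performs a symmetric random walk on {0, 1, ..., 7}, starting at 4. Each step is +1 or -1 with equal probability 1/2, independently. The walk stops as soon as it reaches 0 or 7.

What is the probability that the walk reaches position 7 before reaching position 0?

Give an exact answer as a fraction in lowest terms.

Symmetric walk (p = 1/2): the harmonic-function argument gives P(hit 7 before 0 | start at 4) = a/N.
P = 4/7 = 4/7

Answer: 4/7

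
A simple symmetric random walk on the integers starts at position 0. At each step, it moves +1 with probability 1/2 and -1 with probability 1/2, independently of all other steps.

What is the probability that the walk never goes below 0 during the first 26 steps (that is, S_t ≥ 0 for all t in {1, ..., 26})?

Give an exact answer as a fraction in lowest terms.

Answer: 1300075/8388608

Derivation:
Let f(t,s) = #length-t paths at position s with S_1..S_t all ≥ 0.
f(t,s) = f(t-1,s-1) + f(t-1,s+1) for s ≥ 0; f(t,s) = 0 for s < 0.
t=0: f(0,0)=1
t=1: f(1,1)=1
t=2: f(2,0)=1 f(2,2)=1
t=3: f(3,1)=2 f(3,3)=1
t=4: f(4,0)=2 f(4,2)=3 f(4,4)=1
t=5: f(5,1)=5 f(5,3)=4 f(5,5)=1
t=6: f(6,0)=5 f(6,2)=9 f(6,4)=5 f(6,6)=1
t=7: f(7,1)=14 f(7,3)=14 f(7,5)=6 f(7,7)=1
t=8: f(8,0)=14 f(8,2)=28 f(8,4)=20 f(8,6)=7 f(8,8)=1
t=9: f(9,1)=42 f(9,3)=48 f(9,5)=27 f(9,7)=8 f(9,9)=1
t=10: f(10,0)=42 f(10,2)=90 f(10,4)=75 f(10,6)=35 f(10,8)=9 f(10,10)=1
t=11: f(11,1)=132 f(11,3)=165 f(11,5)=110 f(11,7)=44 f(11,9)=10 f(11,11)=1
t=12: f(12,0)=132 f(12,2)=297 f(12,4)=275 f(12,6)=154 f(12,8)=54 f(12,10)=11 f(12,12)=1
t=13: f(13,1)=429 f(13,3)=572 f(13,5)=429 f(13,7)=208 f(13,9)=65 f(13,11)=12 f(13,13)=1
t=14: f(14,0)=429 f(14,2)=1001 f(14,4)=1001 f(14,6)=637 f(14,8)=273 f(14,10)=77 f(14,12)=13 f(14,14)=1
t=15: f(15,1)=1430 f(15,3)=2002 f(15,5)=1638 f(15,7)=910 f(15,9)=350 f(15,11)=90 f(15,13)=14 f(15,15)=1
t=16: f(16,0)=1430 f(16,2)=3432 f(16,4)=3640 f(16,6)=2548 f(16,8)=1260 f(16,10)=440 f(16,12)=104 f(16,14)=15 f(16,16)=1
t=17: f(17,1)=4862 f(17,3)=7072 f(17,5)=6188 f(17,7)=3808 f(17,9)=1700 f(17,11)=544 f(17,13)=119 f(17,15)=16 f(17,17)=1
t=18: f(18,0)=4862 f(18,2)=11934 f(18,4)=13260 f(18,6)=9996 f(18,8)=5508 f(18,10)=2244 f(18,12)=663 f(18,14)=135 f(18,16)=17 f(18,18)=1
t=19: f(19,1)=16796 f(19,3)=25194 f(19,5)=23256 f(19,7)=15504 f(19,9)=7752 f(19,11)=2907 f(19,13)=798 f(19,15)=152 f(19,17)=18 f(19,19)=1
t=20: f(20,0)=16796 f(20,2)=41990 f(20,4)=48450 f(20,6)=38760 f(20,8)=23256 f(20,10)=10659 f(20,12)=3705 f(20,14)=950 f(20,16)=170 f(20,18)=19 f(20,20)=1
t=21: f(21,1)=58786 f(21,3)=90440 f(21,5)=87210 f(21,7)=62016 f(21,9)=33915 f(21,11)=14364 f(21,13)=4655 f(21,15)=1120 f(21,17)=189 f(21,19)=20 f(21,21)=1
t=22: f(22,0)=58786 f(22,2)=149226 f(22,4)=177650 f(22,6)=149226 f(22,8)=95931 f(22,10)=48279 f(22,12)=19019 f(22,14)=5775 f(22,16)=1309 f(22,18)=209 f(22,20)=21 f(22,22)=1
t=23: f(23,1)=208012 f(23,3)=326876 f(23,5)=326876 f(23,7)=245157 f(23,9)=144210 f(23,11)=67298 f(23,13)=24794 f(23,15)=7084 f(23,17)=1518 f(23,19)=230 f(23,21)=22 f(23,23)=1
t=24: f(24,0)=208012 f(24,2)=534888 f(24,4)=653752 f(24,6)=572033 f(24,8)=389367 f(24,10)=211508 f(24,12)=92092 f(24,14)=31878 f(24,16)=8602 f(24,18)=1748 f(24,20)=252 f(24,22)=23 f(24,24)=1
t=25: f(25,1)=742900 f(25,3)=1188640 f(25,5)=1225785 f(25,7)=961400 f(25,9)=600875 f(25,11)=303600 f(25,13)=123970 f(25,15)=40480 f(25,17)=10350 f(25,19)=2000 f(25,21)=275 f(25,23)=24 f(25,25)=1
t=26: f(26,0)=742900 f(26,2)=1931540 f(26,4)=2414425 f(26,6)=2187185 f(26,8)=1562275 f(26,10)=904475 f(26,12)=427570 f(26,14)=164450 f(26,16)=50830 f(26,18)=12350 f(26,20)=2275 f(26,22)=299 f(26,24)=25 f(26,26)=1
Σ_s f(26,s) = 10400600
P = 10400600/67108864 = 1300075/8388608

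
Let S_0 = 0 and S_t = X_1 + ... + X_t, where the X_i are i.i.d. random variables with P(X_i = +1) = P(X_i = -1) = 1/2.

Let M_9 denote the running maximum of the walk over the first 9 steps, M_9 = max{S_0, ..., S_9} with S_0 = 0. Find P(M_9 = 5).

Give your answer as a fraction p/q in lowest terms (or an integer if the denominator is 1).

Answer: 9/128

Derivation:
Let M_9 = max(S_0,...,S_9). Use the reflection principle: for j ≥ 1, #{paths with M_9 ≥ j} = #{S_9 ≥ j} + #{S_9 ≥ j+1}.
By reflection, #{M_9 ≥ 5} = #{S_9 ≥ 5} + #{S_9 ≥ 6} = 46 + 10 = 56.
#{M_9 ≥ 6} = #{S_9 ≥ 6} + #{S_9 ≥ 7} = 10 + 10 = 20.
#{M_9 = 5} = 56 - 20 = 36.
P(M_9 = 5) = 36/512 = 9/128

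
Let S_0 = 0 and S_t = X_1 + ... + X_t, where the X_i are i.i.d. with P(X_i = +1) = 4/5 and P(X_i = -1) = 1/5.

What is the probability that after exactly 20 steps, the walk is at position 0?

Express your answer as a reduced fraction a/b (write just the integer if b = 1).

Answer: 193730707456/95367431640625

Derivation:
To be at 0 after 20 steps: need exactly 10 steps of +1 and 10 of -1.
Number of such sequences: C(20,10) = 184756
Each has probability (4/5)^10 · (1/5)^10 = 1048576/95367431640625
P = 184756 · 1048576/95367431640625 = 193730707456/95367431640625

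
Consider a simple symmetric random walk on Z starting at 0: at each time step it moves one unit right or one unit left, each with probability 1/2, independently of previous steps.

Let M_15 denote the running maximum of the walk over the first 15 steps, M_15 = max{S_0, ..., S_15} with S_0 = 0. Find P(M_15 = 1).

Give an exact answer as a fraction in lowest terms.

Answer: 6435/32768

Derivation:
Let M_15 = max(S_0,...,S_15). Use the reflection principle: for j ≥ 1, #{paths with M_15 ≥ j} = #{S_15 ≥ j} + #{S_15 ≥ j+1}.
By reflection, #{M_15 ≥ 1} = #{S_15 ≥ 1} + #{S_15 ≥ 2} = 16384 + 9949 = 26333.
#{M_15 ≥ 2} = #{S_15 ≥ 2} + #{S_15 ≥ 3} = 9949 + 9949 = 19898.
#{M_15 = 1} = 26333 - 19898 = 6435.
P(M_15 = 1) = 6435/32768 = 6435/32768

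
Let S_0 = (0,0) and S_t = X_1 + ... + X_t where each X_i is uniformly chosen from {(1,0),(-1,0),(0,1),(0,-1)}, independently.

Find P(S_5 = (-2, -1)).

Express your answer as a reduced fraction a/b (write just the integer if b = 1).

Let h be the number of horizontal steps (so 5-h are vertical). To end at (-2,-1) need (h-2)/2 right-steps and ((5-h)-1)/2 up-steps.
Sum over h with 2 ≤ h ≤ 4, h ≡ 0 (mod 2), 5-h ≡ 1 (mod 2):
h=2: C(5,2)·C(2,0)·C(3,1) = 10·1·3 = 30
h=4: C(5,4)·C(4,1)·C(1,0) = 5·4·1 = 20
Total favorable: 50
Total paths: 4^5 = 1024
P = 50/1024 = 25/512

Answer: 25/512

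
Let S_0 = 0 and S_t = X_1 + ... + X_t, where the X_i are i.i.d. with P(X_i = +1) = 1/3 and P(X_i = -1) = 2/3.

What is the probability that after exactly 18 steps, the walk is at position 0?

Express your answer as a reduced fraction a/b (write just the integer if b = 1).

To be at 0 after 18 steps: need exactly 9 steps of +1 and 9 of -1.
Number of such sequences: C(18,9) = 48620
Each has probability (1/3)^9 · (2/3)^9 = 512/387420489
P = 48620 · 512/387420489 = 24893440/387420489

Answer: 24893440/387420489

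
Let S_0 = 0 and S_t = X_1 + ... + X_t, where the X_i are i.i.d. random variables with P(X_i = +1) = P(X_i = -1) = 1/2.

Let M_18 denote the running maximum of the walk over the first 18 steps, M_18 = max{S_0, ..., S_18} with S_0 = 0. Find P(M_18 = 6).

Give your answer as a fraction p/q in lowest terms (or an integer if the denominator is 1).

Let M_18 = max(S_0,...,S_18). Use the reflection principle: for j ≥ 1, #{paths with M_18 ≥ j} = #{S_18 ≥ j} + #{S_18 ≥ j+1}.
By reflection, #{M_18 ≥ 6} = #{S_18 ≥ 6} + #{S_18 ≥ 7} = 31180 + 12616 = 43796.
#{M_18 ≥ 7} = #{S_18 ≥ 7} + #{S_18 ≥ 8} = 12616 + 12616 = 25232.
#{M_18 = 6} = 43796 - 25232 = 18564.
P(M_18 = 6) = 18564/262144 = 4641/65536

Answer: 4641/65536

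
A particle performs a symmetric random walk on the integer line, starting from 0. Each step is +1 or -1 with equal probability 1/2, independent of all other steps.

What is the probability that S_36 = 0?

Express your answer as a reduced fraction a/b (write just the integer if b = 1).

Answer: 2268783825/17179869184

Derivation:
To return to 0 after 36 steps: need exactly 18 steps of +1 and 18 of -1.
Favorable paths: C(36,18) = 9075135300
Total paths: 2^36 = 68719476736
P = 9075135300/68719476736 = 2268783825/17179869184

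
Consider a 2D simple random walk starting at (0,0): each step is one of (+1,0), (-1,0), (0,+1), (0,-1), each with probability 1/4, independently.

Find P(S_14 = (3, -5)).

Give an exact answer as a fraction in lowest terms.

Answer: 273273/67108864

Derivation:
Let h be the number of horizontal steps (so 14-h are vertical). To end at (3,-5) need (h+3)/2 right-steps and ((14-h)-5)/2 up-steps.
Sum over h with 3 ≤ h ≤ 9, h ≡ 1 (mod 2), 14-h ≡ 1 (mod 2):
h=3: C(14,3)·C(3,3)·C(11,3) = 364·1·165 = 60060
h=5: C(14,5)·C(5,4)·C(9,2) = 2002·5·36 = 360360
h=7: C(14,7)·C(7,5)·C(7,1) = 3432·21·7 = 504504
h=9: C(14,9)·C(9,6)·C(5,0) = 2002·84·1 = 168168
Total favorable: 1093092
Total paths: 4^14 = 268435456
P = 1093092/268435456 = 273273/67108864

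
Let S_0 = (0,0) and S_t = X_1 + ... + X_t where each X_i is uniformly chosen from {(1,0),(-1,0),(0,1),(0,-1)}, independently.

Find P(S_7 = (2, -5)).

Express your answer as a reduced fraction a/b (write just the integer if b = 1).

Answer: 21/16384

Derivation:
Let h be the number of horizontal steps (so 7-h are vertical). To end at (2,-5) need (h+2)/2 right-steps and ((7-h)-5)/2 up-steps.
Sum over h with 2 ≤ h ≤ 2, h ≡ 0 (mod 2), 7-h ≡ 1 (mod 2):
h=2: C(7,2)·C(2,2)·C(5,0) = 21·1·1 = 21
Total favorable: 21
Total paths: 4^7 = 16384
P = 21/16384 = 21/16384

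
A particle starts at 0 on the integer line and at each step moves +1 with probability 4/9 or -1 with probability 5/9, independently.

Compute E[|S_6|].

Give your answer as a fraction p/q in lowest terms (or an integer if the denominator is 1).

S_6 takes values m ≡ 0 (mod 2) with |m| ≤ 6; P(S_6=m) = C(6,(6+m)/2) · (4/9)^((6+m)/2) · (5/9)^((6-m)/2).
Distribution: P(S=-6)=15625/531441, P(S=-4)=25000/177147, P(S=-2)=50000/177147, P(S=0)=160000/531441, P(S=2)=32000/177147, P(S=4)=10240/177147, P(S=6)=4096/531441
E[|S_6|] = Σ_m |m|·P(S_6=m) = 344402/177147

Answer: 344402/177147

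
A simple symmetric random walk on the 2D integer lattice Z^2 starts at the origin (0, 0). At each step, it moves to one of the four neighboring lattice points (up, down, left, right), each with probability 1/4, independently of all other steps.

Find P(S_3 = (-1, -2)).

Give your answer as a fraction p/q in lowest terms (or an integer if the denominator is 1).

Answer: 3/64

Derivation:
Let h be the number of horizontal steps (so 3-h are vertical). To end at (-1,-2) need (h-1)/2 right-steps and ((3-h)-2)/2 up-steps.
Sum over h with 1 ≤ h ≤ 1, h ≡ 1 (mod 2), 3-h ≡ 0 (mod 2):
h=1: C(3,1)·C(1,0)·C(2,0) = 3·1·1 = 3
Total favorable: 3
Total paths: 4^3 = 64
P = 3/64 = 3/64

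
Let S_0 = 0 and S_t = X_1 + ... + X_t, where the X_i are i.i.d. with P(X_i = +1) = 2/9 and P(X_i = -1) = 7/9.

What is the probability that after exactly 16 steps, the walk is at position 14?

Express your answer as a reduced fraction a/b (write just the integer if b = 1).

To reach position 14 after 16 steps: need 15 steps of +1 and 1 step of -1.
Number of such sequences: C(16,15) = 16
Each has probability (2/9)^15 · (7/9)^1 = 229376/1853020188851841
P = 16 · 229376/1853020188851841 = 3670016/1853020188851841

Answer: 3670016/1853020188851841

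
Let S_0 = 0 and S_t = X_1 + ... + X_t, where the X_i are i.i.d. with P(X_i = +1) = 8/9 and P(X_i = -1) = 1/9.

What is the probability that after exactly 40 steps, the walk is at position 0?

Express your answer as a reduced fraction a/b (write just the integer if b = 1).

Answer: 17658469712442832716279316480/16423203268260658146231467800709255289

Derivation:
To be at 0 after 40 steps: need exactly 20 steps of +1 and 20 of -1.
Number of such sequences: C(40,20) = 137846528820
Each has probability (8/9)^20 · (1/9)^20 = 1152921504606846976/147808829414345923316083210206383297601
P = 137846528820 · 1152921504606846976/147808829414345923316083210206383297601 = 17658469712442832716279316480/16423203268260658146231467800709255289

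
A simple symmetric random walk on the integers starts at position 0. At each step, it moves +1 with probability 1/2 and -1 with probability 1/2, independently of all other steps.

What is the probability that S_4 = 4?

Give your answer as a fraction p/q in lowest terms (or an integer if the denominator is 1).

Answer: 1/16

Derivation:
To reach position 4 after 4 steps: need 4 steps of +1 and 0 of -1.
Favorable paths: C(4,4) = 1
Total paths: 2^4 = 16
P = 1/16 = 1/16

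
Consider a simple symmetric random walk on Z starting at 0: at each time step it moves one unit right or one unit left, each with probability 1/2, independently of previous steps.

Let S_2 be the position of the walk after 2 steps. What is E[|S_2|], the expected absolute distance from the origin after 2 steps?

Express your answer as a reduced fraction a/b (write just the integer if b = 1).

S_2 takes values m ≡ 0 (mod 2) with |m| ≤ 2; P(S_2=m) = C(2,(2+m)/2)/2^2.
Total paths: 2^2 = 4
Distribution: P(S=-2)=1/4, P(S=0)=2/4, P(S=2)=1/4
E[|S_2|] = Σ_m |m|·P(S_2=m) = 4/4 = 1

Answer: 1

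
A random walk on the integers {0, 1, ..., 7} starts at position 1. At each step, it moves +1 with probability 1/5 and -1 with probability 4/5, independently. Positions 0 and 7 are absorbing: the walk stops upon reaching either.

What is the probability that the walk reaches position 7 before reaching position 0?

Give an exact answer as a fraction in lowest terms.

Answer: 1/5461

Derivation:
Biased walk: p = 1/5, q = 4/5, r = q/p = 4
Gambler's ruin: P(hit 7 before 0 | start at 1) = (1 - r^a)/(1 - r^N)
r^1 = 4; r^7 = 16384
P = (1 - 4) / (1 - 16384) = -3 / -16383 = 1/5461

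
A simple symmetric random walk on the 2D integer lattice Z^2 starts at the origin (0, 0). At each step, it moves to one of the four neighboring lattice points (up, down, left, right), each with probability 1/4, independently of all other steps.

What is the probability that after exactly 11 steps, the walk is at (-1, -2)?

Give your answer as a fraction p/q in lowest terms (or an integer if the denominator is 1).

Let h be the number of horizontal steps (so 11-h are vertical). To end at (-1,-2) need (h-1)/2 right-steps and ((11-h)-2)/2 up-steps.
Sum over h with 1 ≤ h ≤ 9, h ≡ 1 (mod 2), 11-h ≡ 0 (mod 2):
h=1: C(11,1)·C(1,0)·C(10,4) = 11·1·210 = 2310
h=3: C(11,3)·C(3,1)·C(8,3) = 165·3·56 = 27720
h=5: C(11,5)·C(5,2)·C(6,2) = 462·10·15 = 69300
h=7: C(11,7)·C(7,3)·C(4,1) = 330·35·4 = 46200
h=9: C(11,9)·C(9,4)·C(2,0) = 55·126·1 = 6930
Total favorable: 152460
Total paths: 4^11 = 4194304
P = 152460/4194304 = 38115/1048576

Answer: 38115/1048576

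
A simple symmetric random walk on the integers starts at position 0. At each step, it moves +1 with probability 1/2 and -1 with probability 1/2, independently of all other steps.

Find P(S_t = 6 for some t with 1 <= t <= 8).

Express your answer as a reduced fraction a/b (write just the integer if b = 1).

Count via complement. Let g(t,s) = #length-t paths at position s with S_1..S_t all ≠ 6.
g(t,s) = g(t-1,s-1) + g(t-1,s+1) for s ≠ 6; g(t,6) = 0.
t=0: g(0,0)=1
t=1: g(1,-1)=1 g(1,1)=1
t=2: g(2,-2)=1 g(2,0)=2 g(2,2)=1
t=3: g(3,-3)=1 g(3,-1)=3 g(3,1)=3 g(3,3)=1
t=4: g(4,-4)=1 g(4,-2)=4 g(4,0)=6 g(4,2)=4 g(4,4)=1
t=5: g(5,-5)=1 g(5,-3)=5 g(5,-1)=10 g(5,1)=10 g(5,3)=5 g(5,5)=1
t=6: g(6,-6)=1 g(6,-4)=6 g(6,-2)=15 g(6,0)=20 g(6,2)=15 g(6,4)=6
t=7: g(7,-7)=1 g(7,-5)=7 g(7,-3)=21 g(7,-1)=35 g(7,1)=35 g(7,3)=21 g(7,5)=6
t=8: g(8,-8)=1 g(8,-6)=8 g(8,-4)=28 g(8,-2)=56 g(8,0)=70 g(8,2)=56 g(8,4)=27
Paths never hitting 6: Σ_s g(8,s) = 246
Paths hitting 6: 2^8 - 246 = 10
P = 10/256 = 5/128

Answer: 5/128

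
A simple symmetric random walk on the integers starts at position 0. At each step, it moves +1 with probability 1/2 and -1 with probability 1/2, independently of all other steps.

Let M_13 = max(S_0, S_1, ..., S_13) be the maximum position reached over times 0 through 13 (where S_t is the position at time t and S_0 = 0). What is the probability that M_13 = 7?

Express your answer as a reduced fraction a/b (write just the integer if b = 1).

Answer: 143/4096

Derivation:
Let M_13 = max(S_0,...,S_13). Use the reflection principle: for j ≥ 1, #{paths with M_13 ≥ j} = #{S_13 ≥ j} + #{S_13 ≥ j+1}.
By reflection, #{M_13 ≥ 7} = #{S_13 ≥ 7} + #{S_13 ≥ 8} = 378 + 92 = 470.
#{M_13 ≥ 8} = #{S_13 ≥ 8} + #{S_13 ≥ 9} = 92 + 92 = 184.
#{M_13 = 7} = 470 - 184 = 286.
P(M_13 = 7) = 286/8192 = 143/4096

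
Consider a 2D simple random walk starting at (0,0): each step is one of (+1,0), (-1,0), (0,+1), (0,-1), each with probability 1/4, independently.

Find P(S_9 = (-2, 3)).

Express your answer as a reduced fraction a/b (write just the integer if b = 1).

Let h be the number of horizontal steps (so 9-h are vertical). To end at (-2,3) need (h-2)/2 right-steps and ((9-h)+3)/2 up-steps.
Sum over h with 2 ≤ h ≤ 6, h ≡ 0 (mod 2), 9-h ≡ 1 (mod 2):
h=2: C(9,2)·C(2,0)·C(7,5) = 36·1·21 = 756
h=4: C(9,4)·C(4,1)·C(5,4) = 126·4·5 = 2520
h=6: C(9,6)·C(6,2)·C(3,3) = 84·15·1 = 1260
Total favorable: 4536
Total paths: 4^9 = 262144
P = 4536/262144 = 567/32768

Answer: 567/32768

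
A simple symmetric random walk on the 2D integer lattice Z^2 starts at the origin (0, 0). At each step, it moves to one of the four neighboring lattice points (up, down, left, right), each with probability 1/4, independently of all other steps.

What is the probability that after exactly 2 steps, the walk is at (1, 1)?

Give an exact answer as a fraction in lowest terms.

Answer: 1/8

Derivation:
Let h be the number of horizontal steps (so 2-h are vertical). To end at (1,1) need (h+1)/2 right-steps and ((2-h)+1)/2 up-steps.
Sum over h with 1 ≤ h ≤ 1, h ≡ 1 (mod 2), 2-h ≡ 1 (mod 2):
h=1: C(2,1)·C(1,1)·C(1,1) = 2·1·1 = 2
Total favorable: 2
Total paths: 4^2 = 16
P = 2/16 = 1/8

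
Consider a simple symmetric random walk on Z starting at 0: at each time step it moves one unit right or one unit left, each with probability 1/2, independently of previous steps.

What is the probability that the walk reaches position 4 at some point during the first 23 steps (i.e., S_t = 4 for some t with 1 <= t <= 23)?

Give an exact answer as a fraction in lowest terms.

Answer: 106135/262144

Derivation:
Count via complement. Let g(t,s) = #length-t paths at position s with S_1..S_t all ≠ 4.
g(t,s) = g(t-1,s-1) + g(t-1,s+1) for s ≠ 4; g(t,4) = 0.
t=0: g(0,0)=1
t=1: g(1,-1)=1 g(1,1)=1
t=2: g(2,-2)=1 g(2,0)=2 g(2,2)=1
t=3: g(3,-3)=1 g(3,-1)=3 g(3,1)=3 g(3,3)=1
t=4: g(4,-4)=1 g(4,-2)=4 g(4,0)=6 g(4,2)=4
t=5: g(5,-5)=1 g(5,-3)=5 g(5,-1)=10 g(5,1)=10 g(5,3)=4
t=6: g(6,-6)=1 g(6,-4)=6 g(6,-2)=15 g(6,0)=20 g(6,2)=14
t=7: g(7,-7)=1 g(7,-5)=7 g(7,-3)=21 g(7,-1)=35 g(7,1)=34 g(7,3)=14
t=8: g(8,-8)=1 g(8,-6)=8 g(8,-4)=28 g(8,-2)=56 g(8,0)=69 g(8,2)=48
t=9: g(9,-9)=1 g(9,-7)=9 g(9,-5)=36 g(9,-3)=84 g(9,-1)=125 g(9,1)=117 g(9,3)=48
t=10: g(10,-10)=1 g(10,-8)=10 g(10,-6)=45 g(10,-4)=120 g(10,-2)=209 g(10,0)=242 g(10,2)=165
t=11: g(11,-11)=1 g(11,-9)=11 g(11,-7)=55 g(11,-5)=165 g(11,-3)=329 g(11,-1)=451 g(11,1)=407 g(11,3)=165
t=12: g(12,-12)=1 g(12,-10)=12 g(12,-8)=66 g(12,-6)=220 g(12,-4)=494 g(12,-2)=780 g(12,0)=858 g(12,2)=572
t=13: g(13,-13)=1 g(13,-11)=13 g(13,-9)=78 g(13,-7)=286 g(13,-5)=714 g(13,-3)=1274 g(13,-1)=1638 g(13,1)=1430 g(13,3)=572
t=14: g(14,-14)=1 g(14,-12)=14 g(14,-10)=91 g(14,-8)=364 g(14,-6)=1000 g(14,-4)=1988 g(14,-2)=2912 g(14,0)=3068 g(14,2)=2002
t=15: g(15,-15)=1 g(15,-13)=15 g(15,-11)=105 g(15,-9)=455 g(15,-7)=1364 g(15,-5)=2988 g(15,-3)=4900 g(15,-1)=5980 g(15,1)=5070 g(15,3)=2002
t=16: g(16,-16)=1 g(16,-14)=16 g(16,-12)=120 g(16,-10)=560 g(16,-8)=1819 g(16,-6)=4352 g(16,-4)=7888 g(16,-2)=10880 g(16,0)=11050 g(16,2)=7072
t=17: g(17,-17)=1 g(17,-15)=17 g(17,-13)=136 g(17,-11)=680 g(17,-9)=2379 g(17,-7)=6171 g(17,-5)=12240 g(17,-3)=18768 g(17,-1)=21930 g(17,1)=18122 g(17,3)=7072
t=18: g(18,-18)=1 g(18,-16)=18 g(18,-14)=153 g(18,-12)=816 g(18,-10)=3059 g(18,-8)=8550 g(18,-6)=18411 g(18,-4)=31008 g(18,-2)=40698 g(18,0)=40052 g(18,2)=25194
t=19: g(19,-19)=1 g(19,-17)=19 g(19,-15)=171 g(19,-13)=969 g(19,-11)=3875 g(19,-9)=11609 g(19,-7)=26961 g(19,-5)=49419 g(19,-3)=71706 g(19,-1)=80750 g(19,1)=65246 g(19,3)=25194
t=20: g(20,-20)=1 g(20,-18)=20 g(20,-16)=190 g(20,-14)=1140 g(20,-12)=4844 g(20,-10)=15484 g(20,-8)=38570 g(20,-6)=76380 g(20,-4)=121125 g(20,-2)=152456 g(20,0)=145996 g(20,2)=90440
t=21: g(21,-21)=1 g(21,-19)=21 g(21,-17)=210 g(21,-15)=1330 g(21,-13)=5984 g(21,-11)=20328 g(21,-9)=54054 g(21,-7)=114950 g(21,-5)=197505 g(21,-3)=273581 g(21,-1)=298452 g(21,1)=236436 g(21,3)=90440
t=22: g(22,-22)=1 g(22,-20)=22 g(22,-18)=231 g(22,-16)=1540 g(22,-14)=7314 g(22,-12)=26312 g(22,-10)=74382 g(22,-8)=169004 g(22,-6)=312455 g(22,-4)=471086 g(22,-2)=572033 g(22,0)=534888 g(22,2)=326876
t=23: g(23,-23)=1 g(23,-21)=23 g(23,-19)=253 g(23,-17)=1771 g(23,-15)=8854 g(23,-13)=33626 g(23,-11)=100694 g(23,-9)=243386 g(23,-7)=481459 g(23,-5)=783541 g(23,-3)=1043119 g(23,-1)=1106921 g(23,1)=861764 g(23,3)=326876
Paths never hitting 4: Σ_s g(23,s) = 4992288
Paths hitting 4: 2^23 - 4992288 = 3396320
P = 3396320/8388608 = 106135/262144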